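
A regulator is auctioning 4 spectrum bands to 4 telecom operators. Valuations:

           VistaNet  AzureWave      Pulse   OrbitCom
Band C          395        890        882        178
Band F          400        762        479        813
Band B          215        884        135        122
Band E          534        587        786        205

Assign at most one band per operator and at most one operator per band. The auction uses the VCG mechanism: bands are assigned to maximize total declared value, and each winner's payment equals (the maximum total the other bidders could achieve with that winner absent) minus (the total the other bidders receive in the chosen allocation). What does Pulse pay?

Pulse pays $6M.

Efficient allocation: VistaNet→Band E ($534M), AzureWave→Band B ($884M), Pulse→Band C ($882M), OrbitCom→Band F ($813M); total welfare W = $3113M.
Pulse receives Band C at value $882M, so the others get W − 882 = $2231M.
Without Pulse: best allocation of the remaining 3 bidders over all 4 bands is VistaNet→Band E ($534M), AzureWave→Band C ($890M), OrbitCom→Band F ($813M), total $2237M.
VCG payment = (others' best without Pulse) − (others' welfare with Pulse) = 2237 − 2231 = $6M.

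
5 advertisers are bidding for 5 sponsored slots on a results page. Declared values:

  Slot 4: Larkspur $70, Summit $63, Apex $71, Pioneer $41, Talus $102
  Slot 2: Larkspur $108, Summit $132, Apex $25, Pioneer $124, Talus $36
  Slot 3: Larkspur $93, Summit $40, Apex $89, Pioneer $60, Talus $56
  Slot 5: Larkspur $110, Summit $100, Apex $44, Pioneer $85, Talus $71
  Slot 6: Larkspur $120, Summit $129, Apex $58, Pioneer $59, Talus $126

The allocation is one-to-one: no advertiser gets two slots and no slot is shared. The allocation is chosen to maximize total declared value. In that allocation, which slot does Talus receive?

This is a one-to-one assignment (maximum-weight bipartite matching).
Optimal: Larkspur→Slot 5 ($110), Summit→Slot 6 ($129), Apex→Slot 3 ($89), Pioneer→Slot 2 ($124), Talus→Slot 4 ($102) — total 110+129+89+124+102 = $554.
Next-best assignment: Larkspur→Slot 6, Summit→Slot 5, Apex→Slot 3, Pioneer→Slot 2, Talus→Slot 4 = $535.
Swapping Pioneer↔Apex (Pioneer→Slot 3 $60, Apex→Slot 2 $25) loses 128.
Every other assignment is strictly worse.
Talus's own top slot is Slot 6 ($126), but forcing Talus→Slot 6 and reassigning the rest optimally gives only $514 — worse by 40.

Talus receives Slot 4.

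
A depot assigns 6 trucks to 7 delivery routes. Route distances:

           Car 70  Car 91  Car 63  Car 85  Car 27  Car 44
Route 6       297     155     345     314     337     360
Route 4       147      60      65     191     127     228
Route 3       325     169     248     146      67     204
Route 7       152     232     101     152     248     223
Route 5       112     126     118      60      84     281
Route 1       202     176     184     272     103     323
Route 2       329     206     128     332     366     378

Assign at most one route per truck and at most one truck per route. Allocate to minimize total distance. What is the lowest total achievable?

Minimum total: 707 km

This is a one-to-one assignment (minimum-cost bipartite matching).
Optimal: Car 70→Route 7 (152 km), Car 91→Route 4 (60 km), Car 63→Route 2 (128 km), Car 85→Route 5 (60 km), Car 27→Route 1 (103 km), Car 44→Route 3 (204 km) — total 152+60+128+60+103+204 = 707 km.
Min-entry greedy (repeatedly take the single cheapest remaining cell) gives 850 km, worse by 143.
No other one-to-one assignment undercuts 707 km.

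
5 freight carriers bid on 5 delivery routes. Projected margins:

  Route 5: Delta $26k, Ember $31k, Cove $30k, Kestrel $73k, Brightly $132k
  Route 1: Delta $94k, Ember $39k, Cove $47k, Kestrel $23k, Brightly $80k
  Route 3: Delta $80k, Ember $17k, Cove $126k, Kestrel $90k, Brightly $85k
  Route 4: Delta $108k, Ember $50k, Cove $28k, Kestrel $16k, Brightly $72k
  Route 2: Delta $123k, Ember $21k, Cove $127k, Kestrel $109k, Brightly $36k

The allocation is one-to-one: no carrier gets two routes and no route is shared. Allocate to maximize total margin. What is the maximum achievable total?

Maximum total: $514k

Optimal: Delta→Route 4 ($108k), Ember→Route 1 ($39k), Cove→Route 3 ($126k), Kestrel→Route 2 ($109k), Brightly→Route 5 ($132k) — total 108+39+126+109+132 = $514k.
Row-greedy (each carrier in turn takes its best remaining route) gives $452k, worse by 62.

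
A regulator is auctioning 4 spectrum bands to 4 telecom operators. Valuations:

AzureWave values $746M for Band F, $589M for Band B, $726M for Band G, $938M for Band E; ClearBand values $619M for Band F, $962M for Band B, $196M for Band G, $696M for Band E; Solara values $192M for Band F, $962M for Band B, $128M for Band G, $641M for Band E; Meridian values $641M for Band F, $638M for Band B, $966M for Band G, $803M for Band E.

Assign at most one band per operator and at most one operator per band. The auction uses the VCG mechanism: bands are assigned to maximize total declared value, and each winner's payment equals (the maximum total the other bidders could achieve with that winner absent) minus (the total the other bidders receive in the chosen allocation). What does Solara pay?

Efficient allocation: AzureWave→Band E ($938M), ClearBand→Band F ($619M), Solara→Band B ($962M), Meridian→Band G ($966M); total welfare W = $3485M.
Solara receives Band B at value $962M, so the others get W − 962 = $2523M.
Without Solara: best allocation of the remaining 3 bidders over all 4 bands is AzureWave→Band E ($938M), ClearBand→Band B ($962M), Meridian→Band G ($966M), total $2866M.
VCG payment = (others' best without Solara) − (others' welfare with Solara) = 2866 − 2523 = $343M.

Solara pays $343M.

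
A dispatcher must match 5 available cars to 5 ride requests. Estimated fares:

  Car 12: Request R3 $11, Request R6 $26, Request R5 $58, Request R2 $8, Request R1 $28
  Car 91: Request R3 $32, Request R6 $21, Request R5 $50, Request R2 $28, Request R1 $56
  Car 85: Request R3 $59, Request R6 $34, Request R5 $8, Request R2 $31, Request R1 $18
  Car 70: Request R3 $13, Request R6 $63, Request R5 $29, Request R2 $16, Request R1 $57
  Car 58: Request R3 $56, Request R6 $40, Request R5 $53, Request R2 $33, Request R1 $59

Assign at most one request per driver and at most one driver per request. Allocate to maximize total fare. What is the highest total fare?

Maximum total: $269

Optimal: Car 12→Request R5 ($58), Car 91→Request R1 ($56), Car 85→Request R3 ($59), Car 70→Request R6 ($63), Car 58→Request R2 ($33) — total 58+56+59+63+33 = $269.
Max-entry greedy (repeatedly take the single best remaining cell) gives $267, worse by 2.
Next-best assignment: Car 12→Request R5, Car 91→Request R2, Car 85→Request R3, Car 70→Request R6, Car 58→Request R1 = $267.
No other one-to-one assignment exceeds $269.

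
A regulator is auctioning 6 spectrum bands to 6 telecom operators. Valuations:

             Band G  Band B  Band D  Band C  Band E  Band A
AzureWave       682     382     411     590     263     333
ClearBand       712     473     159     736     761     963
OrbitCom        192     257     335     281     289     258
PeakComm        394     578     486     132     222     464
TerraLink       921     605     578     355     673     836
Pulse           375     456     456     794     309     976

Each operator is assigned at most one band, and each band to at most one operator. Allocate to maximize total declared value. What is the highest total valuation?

This is the linear assignment problem.
Optimal: AzureWave→Band C ($590M), ClearBand→Band E ($761M), OrbitCom→Band D ($335M), PeakComm→Band B ($578M), TerraLink→Band G ($921M), Pulse→Band A ($976M) — total 590+761+335+578+921+976 = $4161M.
Row-greedy (each operator in turn takes its best remaining band) gives $4025M, worse by 136.
Next-best assignment: AzureWave→Band G, ClearBand→Band A, OrbitCom→Band D, PeakComm→Band B, TerraLink→Band E, Pulse→Band C = $4025M.
Checked against all permutations: $4161M is optimal.

Max total: $4161M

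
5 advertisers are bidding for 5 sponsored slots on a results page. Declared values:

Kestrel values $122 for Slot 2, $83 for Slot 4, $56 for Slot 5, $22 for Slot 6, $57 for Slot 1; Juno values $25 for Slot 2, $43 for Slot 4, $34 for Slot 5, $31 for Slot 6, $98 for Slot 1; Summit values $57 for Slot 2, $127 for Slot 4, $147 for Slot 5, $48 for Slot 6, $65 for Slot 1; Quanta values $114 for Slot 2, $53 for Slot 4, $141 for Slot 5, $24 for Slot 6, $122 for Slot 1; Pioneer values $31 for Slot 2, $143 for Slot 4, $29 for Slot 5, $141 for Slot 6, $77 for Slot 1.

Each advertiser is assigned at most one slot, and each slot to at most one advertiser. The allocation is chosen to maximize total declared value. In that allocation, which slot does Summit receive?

Optimal: Kestrel→Slot 2 ($122), Juno→Slot 1 ($98), Summit→Slot 4 ($127), Quanta→Slot 5 ($141), Pioneer→Slot 6 ($141) — total 122+98+127+141+141 = $629.
Column-greedy (each slot in turn goes to its best remaining advertiser) gives $565, worse by 64.
Swapping Pioneer↔Quanta (Pioneer→Slot 5 $29, Quanta→Slot 6 $24) loses 229.
No other one-to-one assignment exceeds $629.
Summit's own top slot is Slot 5 ($147), but forcing Summit→Slot 5 and reassigning the rest optimally gives only $583 — worse by 46.

Summit receives Slot 4.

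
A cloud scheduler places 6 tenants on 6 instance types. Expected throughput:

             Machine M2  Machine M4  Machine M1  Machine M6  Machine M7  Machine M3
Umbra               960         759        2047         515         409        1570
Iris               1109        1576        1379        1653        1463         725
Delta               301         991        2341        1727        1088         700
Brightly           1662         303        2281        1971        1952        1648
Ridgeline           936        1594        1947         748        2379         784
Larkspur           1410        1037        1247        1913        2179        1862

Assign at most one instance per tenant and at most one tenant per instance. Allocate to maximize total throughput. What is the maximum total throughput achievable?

Optimal: Umbra→Machine M3 (1570 ops/s), Iris→Machine M4 (1576 ops/s), Delta→Machine M1 (2341 ops/s), Brightly→Machine M2 (1662 ops/s), Ridgeline→Machine M7 (2379 ops/s), Larkspur→Machine M6 (1913 ops/s) — total 1570+1576+2341+1662+2379+1913 = 11441 ops/s.
Max-entry greedy (repeatedly take the single best remaining cell) gives 11089 ops/s, worse by 352.
Swapping Delta↔Brightly (Delta→Machine M2 301 ops/s, Brightly→Machine M1 2281 ops/s) loses 1421.
Checked against all permutations: 11441 ops/s is optimal.

Maximum total: 11441 ops/s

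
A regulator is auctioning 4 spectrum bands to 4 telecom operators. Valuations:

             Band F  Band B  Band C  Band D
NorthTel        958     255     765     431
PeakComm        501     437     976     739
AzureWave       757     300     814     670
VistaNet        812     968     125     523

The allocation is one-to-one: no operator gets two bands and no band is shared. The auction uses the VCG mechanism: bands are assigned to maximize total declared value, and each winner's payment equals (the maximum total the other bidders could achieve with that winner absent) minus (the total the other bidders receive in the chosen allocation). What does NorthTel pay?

Efficient allocation: NorthTel→Band F ($958M), PeakComm→Band C ($976M), AzureWave→Band D ($670M), VistaNet→Band B ($968M); total welfare W = $3572M.
NorthTel receives Band F at value $958M, so the others get W − 958 = $2614M.
Without NorthTel: best allocation of the remaining 3 bidders over all 4 bands is PeakComm→Band C ($976M), AzureWave→Band F ($757M), VistaNet→Band B ($968M), total $2701M.
VCG payment = (others' best without NorthTel) − (others' welfare with NorthTel) = 2701 − 2614 = $87M.

NorthTel pays $87M.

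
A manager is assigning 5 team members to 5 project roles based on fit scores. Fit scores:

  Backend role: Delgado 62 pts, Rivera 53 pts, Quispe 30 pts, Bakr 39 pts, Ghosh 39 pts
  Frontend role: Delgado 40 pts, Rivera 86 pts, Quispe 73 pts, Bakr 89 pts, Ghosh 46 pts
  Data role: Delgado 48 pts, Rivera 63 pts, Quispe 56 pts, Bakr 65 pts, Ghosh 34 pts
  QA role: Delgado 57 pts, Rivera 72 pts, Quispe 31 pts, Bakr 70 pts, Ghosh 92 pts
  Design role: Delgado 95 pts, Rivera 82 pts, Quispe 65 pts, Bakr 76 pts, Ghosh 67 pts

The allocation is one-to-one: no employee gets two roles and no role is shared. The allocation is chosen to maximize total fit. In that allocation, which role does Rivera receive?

Rivera receives Backend role.

Treat this as an assignment problem: match each employee to one role.
Optimal: Delgado→Design role (95 pts), Rivera→Backend role (53 pts), Quispe→Data role (56 pts), Bakr→Frontend role (89 pts), Ghosh→QA role (92 pts) — total 95+53+56+89+92 = 385 pts.
Next-best assignment: Delgado→Backend role, Rivera→Design role, Quispe→Data role, Bakr→Frontend role, Ghosh→QA role = 381 pts.
Swapping Ghosh↔Delgado (Ghosh→Design role 67 pts, Delgado→QA role 57 pts) loses 63.
Rivera's own top role is Frontend role (86 pts), but forcing Rivera→Frontend role and reassigning the rest optimally gives only 372 pts — worse by 13.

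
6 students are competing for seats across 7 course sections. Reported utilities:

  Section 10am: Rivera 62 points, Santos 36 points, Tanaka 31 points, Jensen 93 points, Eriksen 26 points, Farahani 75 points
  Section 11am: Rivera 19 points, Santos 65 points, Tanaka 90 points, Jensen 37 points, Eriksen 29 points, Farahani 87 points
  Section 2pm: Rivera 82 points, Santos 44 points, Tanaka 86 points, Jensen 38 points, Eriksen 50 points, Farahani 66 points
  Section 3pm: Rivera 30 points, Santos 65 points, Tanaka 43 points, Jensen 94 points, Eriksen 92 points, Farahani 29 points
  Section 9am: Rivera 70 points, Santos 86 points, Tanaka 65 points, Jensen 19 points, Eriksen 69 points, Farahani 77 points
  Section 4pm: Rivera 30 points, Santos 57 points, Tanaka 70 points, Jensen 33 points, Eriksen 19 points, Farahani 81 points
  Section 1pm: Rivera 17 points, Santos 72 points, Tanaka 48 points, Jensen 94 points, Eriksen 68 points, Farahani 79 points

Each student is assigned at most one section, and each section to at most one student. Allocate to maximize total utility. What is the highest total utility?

Max total: 525 points

Optimal: Rivera→Section 2pm (82 points), Santos→Section 9am (86 points), Tanaka→Section 11am (90 points), Jensen→Section 1pm (94 points), Eriksen→Section 3pm (92 points), Farahani→Section 4pm (81 points) — total 82+86+90+94+92+81 = 525 points.
Row-greedy (each student in turn takes its best remaining section) gives 501 points, worse by 24.
Swapping Eriksen↔Rivera (Eriksen→Section 2pm 50 points, Rivera→Section 3pm 30 points) loses 94.
Checked against all permutations: 525 points is optimal.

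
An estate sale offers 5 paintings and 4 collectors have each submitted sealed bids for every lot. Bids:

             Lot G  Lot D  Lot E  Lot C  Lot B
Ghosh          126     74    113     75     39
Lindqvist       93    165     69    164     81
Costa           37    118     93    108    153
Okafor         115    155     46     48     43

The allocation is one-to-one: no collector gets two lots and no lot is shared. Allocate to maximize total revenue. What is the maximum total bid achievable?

Max total: $598

Optimal: Ghosh→Lot G ($126), Lindqvist→Lot C ($164), Costa→Lot B ($153), Okafor→Lot D ($155) — total 126+164+153+155 = $598.
Swapping Okafor↔Lindqvist (Okafor→Lot C $48, Lindqvist→Lot D $165) loses 106.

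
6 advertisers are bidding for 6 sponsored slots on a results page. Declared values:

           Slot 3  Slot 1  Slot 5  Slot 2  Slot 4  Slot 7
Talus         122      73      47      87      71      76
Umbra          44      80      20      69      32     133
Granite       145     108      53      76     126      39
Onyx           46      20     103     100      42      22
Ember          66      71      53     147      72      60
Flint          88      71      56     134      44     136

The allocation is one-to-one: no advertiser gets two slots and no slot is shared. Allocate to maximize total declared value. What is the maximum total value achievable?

Optimal: Talus→Slot 3 ($122), Umbra→Slot 1 ($80), Granite→Slot 4 ($126), Onyx→Slot 5 ($103), Ember→Slot 2 ($147), Flint→Slot 7 ($136) — total 122+80+126+103+147+136 = $714.
Max-entry greedy (repeatedly take the single best remaining cell) gives $682, worse by 32.
Checked against all permutations: $714 is optimal.

Maximum total: $714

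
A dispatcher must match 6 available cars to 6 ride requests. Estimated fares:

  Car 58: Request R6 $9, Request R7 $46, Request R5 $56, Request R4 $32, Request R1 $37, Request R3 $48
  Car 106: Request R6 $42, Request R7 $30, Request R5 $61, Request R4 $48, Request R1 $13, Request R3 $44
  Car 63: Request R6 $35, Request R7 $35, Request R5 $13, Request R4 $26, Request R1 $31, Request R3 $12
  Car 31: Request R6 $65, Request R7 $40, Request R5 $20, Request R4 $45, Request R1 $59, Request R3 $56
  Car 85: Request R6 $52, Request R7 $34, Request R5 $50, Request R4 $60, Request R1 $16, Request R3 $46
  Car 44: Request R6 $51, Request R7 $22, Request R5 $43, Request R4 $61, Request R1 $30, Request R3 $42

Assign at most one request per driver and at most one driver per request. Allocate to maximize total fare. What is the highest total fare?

Optimal: Car 58→Request R3 ($48), Car 106→Request R5 ($61), Car 63→Request R7 ($35), Car 31→Request R1 ($59), Car 85→Request R6 ($52), Car 44→Request R4 ($61) — total 48+61+35+59+52+61 = $316.
Row-greedy (each driver in turn takes its best remaining request) gives $266, worse by 50.
Next-best assignment: Car 58→Request R3, Car 106→Request R5, Car 63→Request R7, Car 31→Request R1, Car 85→Request R4, Car 44→Request R6 = $314.
Swapping Car 44↔Car 106 (Car 44→Request R5 $43, Car 106→Request R4 $48) loses 31.

Maximum total: $316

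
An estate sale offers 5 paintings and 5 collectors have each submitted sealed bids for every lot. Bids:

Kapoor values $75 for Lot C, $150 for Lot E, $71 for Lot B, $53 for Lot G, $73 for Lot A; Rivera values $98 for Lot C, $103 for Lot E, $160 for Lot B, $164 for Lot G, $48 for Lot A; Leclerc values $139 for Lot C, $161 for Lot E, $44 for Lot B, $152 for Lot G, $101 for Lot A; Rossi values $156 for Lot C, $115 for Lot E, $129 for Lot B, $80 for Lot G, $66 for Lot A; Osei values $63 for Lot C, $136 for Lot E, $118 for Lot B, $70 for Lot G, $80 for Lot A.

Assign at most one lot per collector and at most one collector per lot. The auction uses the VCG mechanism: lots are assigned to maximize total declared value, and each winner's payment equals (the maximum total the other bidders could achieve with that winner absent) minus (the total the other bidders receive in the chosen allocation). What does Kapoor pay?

Kapoor pays $56.

Efficient allocation: Kapoor→Lot E ($150), Rivera→Lot B ($160), Leclerc→Lot G ($152), Rossi→Lot C ($156), Osei→Lot A ($80); total welfare W = $698.
Kapoor receives Lot E at value $150, so the others get W − 150 = $548.
Without Kapoor: best allocation of the remaining 4 bidders over all 5 lots is Rivera→Lot B ($160), Leclerc→Lot G ($152), Rossi→Lot C ($156), Osei→Lot E ($136), total $604.
VCG payment = (others' best without Kapoor) − (others' welfare with Kapoor) = 604 − 548 = $56.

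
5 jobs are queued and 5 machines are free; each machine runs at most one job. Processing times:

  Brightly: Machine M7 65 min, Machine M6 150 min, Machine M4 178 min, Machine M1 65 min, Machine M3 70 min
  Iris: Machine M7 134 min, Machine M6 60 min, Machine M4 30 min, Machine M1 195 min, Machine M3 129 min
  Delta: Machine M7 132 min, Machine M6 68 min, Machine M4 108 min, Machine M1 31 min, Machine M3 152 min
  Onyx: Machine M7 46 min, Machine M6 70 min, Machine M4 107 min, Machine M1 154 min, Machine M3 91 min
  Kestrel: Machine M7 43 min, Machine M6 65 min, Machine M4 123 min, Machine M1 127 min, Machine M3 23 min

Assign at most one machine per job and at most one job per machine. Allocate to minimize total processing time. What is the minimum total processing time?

Min total: 219 min

Optimal: Brightly→Machine M7 (65 min), Iris→Machine M4 (30 min), Delta→Machine M1 (31 min), Onyx→Machine M6 (70 min), Kestrel→Machine M3 (23 min) — total 65+30+31+70+23 = 219 min.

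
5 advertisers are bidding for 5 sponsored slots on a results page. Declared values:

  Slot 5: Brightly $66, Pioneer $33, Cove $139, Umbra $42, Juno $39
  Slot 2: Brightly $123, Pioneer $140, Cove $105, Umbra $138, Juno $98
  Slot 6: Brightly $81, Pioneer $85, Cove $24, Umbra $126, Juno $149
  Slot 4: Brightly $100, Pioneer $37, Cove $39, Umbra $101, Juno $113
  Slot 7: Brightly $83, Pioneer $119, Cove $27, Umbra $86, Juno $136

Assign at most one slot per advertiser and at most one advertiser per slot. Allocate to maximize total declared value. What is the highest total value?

Maximum total: $645

This is a one-to-one assignment (maximum-weight bipartite matching).
Optimal: Brightly→Slot 4 ($100), Pioneer→Slot 7 ($119), Cove→Slot 5 ($139), Umbra→Slot 2 ($138), Juno→Slot 6 ($149) — total 100+119+139+138+149 = $645.
Swapping Juno↔Umbra (Juno→Slot 2 $98, Umbra→Slot 6 $126) loses 63.
No other one-to-one assignment exceeds $645.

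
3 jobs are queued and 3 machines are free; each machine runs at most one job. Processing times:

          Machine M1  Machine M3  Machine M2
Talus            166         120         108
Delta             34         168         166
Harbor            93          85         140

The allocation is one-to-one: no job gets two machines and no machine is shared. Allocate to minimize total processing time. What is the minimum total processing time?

Min total: 227 min

Optimal: Talus→Machine M2 (108 min), Delta→Machine M1 (34 min), Harbor→Machine M3 (85 min) — total 108+34+85 = 227 min.
Swapping Talus↔Delta (Talus→Machine M1 166 min, Delta→Machine M2 166 min) adds 190.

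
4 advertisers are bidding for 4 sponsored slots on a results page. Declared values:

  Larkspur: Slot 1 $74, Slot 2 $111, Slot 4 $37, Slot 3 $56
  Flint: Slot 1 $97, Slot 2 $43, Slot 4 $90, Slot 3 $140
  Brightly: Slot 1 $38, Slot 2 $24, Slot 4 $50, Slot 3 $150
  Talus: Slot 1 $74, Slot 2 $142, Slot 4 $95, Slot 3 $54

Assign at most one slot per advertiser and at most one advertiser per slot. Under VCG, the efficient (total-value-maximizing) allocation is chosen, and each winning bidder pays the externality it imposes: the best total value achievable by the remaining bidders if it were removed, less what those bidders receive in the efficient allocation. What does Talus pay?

Talus pays $44.

Efficient allocation: Larkspur→Slot 1 ($74), Flint→Slot 4 ($90), Brightly→Slot 3 ($150), Talus→Slot 2 ($142); total welfare W = $456.
Talus receives Slot 2 at value $142, so the others get W − 142 = $314.
Without Talus: best allocation of the remaining 3 bidders over all 4 slots is Larkspur→Slot 2 ($111), Flint→Slot 1 ($97), Brightly→Slot 3 ($150), total $358.
VCG payment = (others' best without Talus) − (others' welfare with Talus) = 358 − 314 = $44.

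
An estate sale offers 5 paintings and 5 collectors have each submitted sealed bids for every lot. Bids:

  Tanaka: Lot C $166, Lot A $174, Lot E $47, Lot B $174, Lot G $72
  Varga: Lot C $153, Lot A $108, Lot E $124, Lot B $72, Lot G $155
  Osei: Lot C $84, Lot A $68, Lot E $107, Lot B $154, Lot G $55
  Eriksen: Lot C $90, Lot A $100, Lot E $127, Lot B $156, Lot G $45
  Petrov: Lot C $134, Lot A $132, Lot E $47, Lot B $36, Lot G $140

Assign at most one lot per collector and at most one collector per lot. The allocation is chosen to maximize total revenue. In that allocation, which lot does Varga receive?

Treat this as an assignment problem: match each collector to one lot.
Optimal: Tanaka→Lot A ($174), Varga→Lot C ($153), Osei→Lot B ($154), Eriksen→Lot E ($127), Petrov→Lot G ($140) — total 174+153+154+127+140 = $748.
Row-greedy (each collector in turn takes its best remaining lot) gives $744, worse by 4.
Checked against all permutations: $748 is optimal.
Varga's own top lot is Lot G ($155), but forcing Varga→Lot G and reassigning the rest optimally gives only $744 — worse by 4.

Varga receives Lot C.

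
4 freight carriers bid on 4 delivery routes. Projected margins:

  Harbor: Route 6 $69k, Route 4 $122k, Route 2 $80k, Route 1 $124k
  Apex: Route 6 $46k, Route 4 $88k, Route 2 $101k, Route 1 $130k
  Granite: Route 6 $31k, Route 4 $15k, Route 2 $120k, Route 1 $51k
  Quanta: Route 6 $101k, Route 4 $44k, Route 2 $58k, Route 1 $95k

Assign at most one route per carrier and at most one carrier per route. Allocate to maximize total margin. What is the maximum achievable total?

This is the linear assignment problem.
Optimal: Harbor→Route 4 ($122k), Apex→Route 1 ($130k), Granite→Route 2 ($120k), Quanta→Route 6 ($101k) — total 122+130+120+101 = $473k.
Row-greedy (each carrier in turn takes its best remaining route) gives $300k, worse by 173.

Max total: $473k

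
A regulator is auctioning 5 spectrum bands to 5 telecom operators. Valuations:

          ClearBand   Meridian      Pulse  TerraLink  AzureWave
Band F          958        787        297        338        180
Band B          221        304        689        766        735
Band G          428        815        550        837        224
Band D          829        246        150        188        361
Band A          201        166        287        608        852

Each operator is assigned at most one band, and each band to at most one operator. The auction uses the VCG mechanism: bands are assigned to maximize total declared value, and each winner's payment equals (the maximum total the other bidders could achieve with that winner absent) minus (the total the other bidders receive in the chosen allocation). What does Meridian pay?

Efficient allocation: ClearBand→Band D ($829M), Meridian→Band F ($787M), Pulse→Band B ($689M), TerraLink→Band G ($837M), AzureWave→Band A ($852M); total welfare W = $3994M.
Meridian receives Band F at value $787M, so the others get W − 787 = $3207M.
Without Meridian: best allocation of the remaining 4 bidders over all 5 bands is ClearBand→Band F ($958M), Pulse→Band B ($689M), TerraLink→Band G ($837M), AzureWave→Band A ($852M), total $3336M.
VCG payment = (others' best without Meridian) − (others' welfare with Meridian) = 3336 − 3207 = $129M.

Meridian pays $129M.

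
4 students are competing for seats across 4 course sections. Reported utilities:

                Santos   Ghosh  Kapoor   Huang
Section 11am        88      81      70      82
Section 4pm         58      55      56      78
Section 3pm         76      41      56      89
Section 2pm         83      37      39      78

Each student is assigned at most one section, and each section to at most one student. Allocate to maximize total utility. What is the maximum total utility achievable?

Treat this as an assignment problem: match each student to one section.
Optimal: Santos→Section 2pm (83 points), Ghosh→Section 11am (81 points), Kapoor→Section 4pm (56 points), Huang→Section 3pm (89 points) — total 83+81+56+89 = 309 points.

Maximum total: 309 points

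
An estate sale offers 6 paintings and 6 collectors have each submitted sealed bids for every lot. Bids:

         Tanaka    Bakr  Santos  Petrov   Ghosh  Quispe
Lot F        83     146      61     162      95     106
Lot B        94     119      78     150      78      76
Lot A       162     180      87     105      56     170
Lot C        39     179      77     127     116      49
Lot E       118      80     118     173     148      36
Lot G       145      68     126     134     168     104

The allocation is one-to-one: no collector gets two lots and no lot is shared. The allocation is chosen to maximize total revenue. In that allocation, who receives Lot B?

Tanaka receives Lot B.

Treat this as an assignment problem: match each collector to one lot.
Optimal: Tanaka→Lot B ($94), Bakr→Lot C ($179), Santos→Lot E ($118), Petrov→Lot F ($162), Ghosh→Lot G ($168), Quispe→Lot A ($170) — total 94+179+118+162+168+170 = $891.
Max-entry greedy (repeatedly take the single best remaining cell) gives $798, worse by 93.
Next-best assignment: Tanaka→Lot A, Bakr→Lot C, Santos→Lot E, Petrov→Lot B, Ghosh→Lot G, Quispe→Lot F = $883.
Every other assignment is strictly worse.
Tanaka's own top lot is Lot A ($162), but forcing Tanaka→Lot A and reassigning the rest optimally gives only $883 — worse by 8.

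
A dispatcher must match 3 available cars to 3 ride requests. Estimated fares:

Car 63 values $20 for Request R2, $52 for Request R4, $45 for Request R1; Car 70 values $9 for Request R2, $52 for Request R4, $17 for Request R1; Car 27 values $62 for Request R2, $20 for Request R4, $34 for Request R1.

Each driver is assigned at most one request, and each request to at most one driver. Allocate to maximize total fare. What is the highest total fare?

This is the linear assignment problem.
Optimal: Car 63→Request R1 ($45), Car 70→Request R4 ($52), Car 27→Request R2 ($62) — total 45+52+62 = $159.
Row-greedy (each driver in turn takes its best remaining request) gives $131, worse by 28.
Swapping Car 63↔Car 27 (Car 63→Request R2 $20, Car 27→Request R1 $34) loses 53.

Maximum total: $159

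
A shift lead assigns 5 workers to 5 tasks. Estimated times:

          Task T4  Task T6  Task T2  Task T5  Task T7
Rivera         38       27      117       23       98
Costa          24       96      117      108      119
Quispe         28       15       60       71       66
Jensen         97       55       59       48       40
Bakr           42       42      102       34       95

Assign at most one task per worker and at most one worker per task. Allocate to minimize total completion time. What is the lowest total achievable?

Minimum total: 185 min

This is a one-to-one assignment (minimum-cost bipartite matching).
Optimal: Rivera→Task T6 (27 min), Costa→Task T4 (24 min), Quispe→Task T2 (60 min), Jensen→Task T7 (40 min), Bakr→Task T5 (34 min) — total 27+24+60+40+34 = 185 min.
Row-greedy (each worker in turn takes its cheapest remaining task) gives 204 min, worse by 19.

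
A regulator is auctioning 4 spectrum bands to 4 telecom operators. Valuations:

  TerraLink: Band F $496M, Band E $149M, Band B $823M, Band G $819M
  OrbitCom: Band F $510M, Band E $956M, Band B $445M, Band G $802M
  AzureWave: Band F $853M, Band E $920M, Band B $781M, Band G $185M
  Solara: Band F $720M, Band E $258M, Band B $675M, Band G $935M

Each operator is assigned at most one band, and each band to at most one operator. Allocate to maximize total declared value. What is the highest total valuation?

Maximum total: $3567M

Treat this as an assignment problem: match each operator to one band.
Optimal: TerraLink→Band B ($823M), OrbitCom→Band E ($956M), AzureWave→Band F ($853M), Solara→Band G ($935M) — total 823+956+853+935 = $3567M.
Swapping TerraLink↔OrbitCom (TerraLink→Band E $149M, OrbitCom→Band B $445M) loses 1185.
Every other assignment is strictly worse.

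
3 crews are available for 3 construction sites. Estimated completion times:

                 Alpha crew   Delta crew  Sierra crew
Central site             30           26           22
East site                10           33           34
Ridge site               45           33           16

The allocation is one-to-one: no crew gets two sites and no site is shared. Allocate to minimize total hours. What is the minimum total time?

Min total: 52 hours

Optimal: Alpha crew→East site (10 hours), Delta crew→Central site (26 hours), Sierra crew→Ridge site (16 hours) — total 10+26+16 = 52 hours.
Checked against all permutations: 52 hours is optimal.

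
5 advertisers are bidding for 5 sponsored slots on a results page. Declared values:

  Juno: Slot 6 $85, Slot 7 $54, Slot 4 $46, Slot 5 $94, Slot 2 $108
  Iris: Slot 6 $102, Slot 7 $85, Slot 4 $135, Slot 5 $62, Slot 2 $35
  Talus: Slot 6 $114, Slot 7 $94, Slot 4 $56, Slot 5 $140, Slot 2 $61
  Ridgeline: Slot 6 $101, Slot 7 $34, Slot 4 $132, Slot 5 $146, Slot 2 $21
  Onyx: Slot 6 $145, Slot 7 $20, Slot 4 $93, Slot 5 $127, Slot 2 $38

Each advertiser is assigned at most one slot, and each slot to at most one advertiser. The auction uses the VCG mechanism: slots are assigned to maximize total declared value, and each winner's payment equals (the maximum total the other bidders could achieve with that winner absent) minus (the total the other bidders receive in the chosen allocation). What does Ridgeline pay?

Efficient allocation: Juno→Slot 2 ($108), Iris→Slot 4 ($135), Talus→Slot 7 ($94), Ridgeline→Slot 5 ($146), Onyx→Slot 6 ($145); total welfare W = $628.
Ridgeline receives Slot 5 at value $146, so the others get W − 146 = $482.
Without Ridgeline: best allocation of the remaining 4 bidders over all 5 slots is Juno→Slot 2 ($108), Iris→Slot 4 ($135), Talus→Slot 5 ($140), Onyx→Slot 6 ($145), total $528.
VCG payment = (others' best without Ridgeline) − (others' welfare with Ridgeline) = 528 − 482 = $46.

Ridgeline pays $46.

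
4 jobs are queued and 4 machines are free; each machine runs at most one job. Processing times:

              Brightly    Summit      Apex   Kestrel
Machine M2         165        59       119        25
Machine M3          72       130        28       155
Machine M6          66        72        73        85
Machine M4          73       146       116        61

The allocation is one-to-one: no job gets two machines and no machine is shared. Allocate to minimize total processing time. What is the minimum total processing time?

Minimum total: 198 min

Optimal: Brightly→Machine M4 (73 min), Summit→Machine M6 (72 min), Apex→Machine M3 (28 min), Kestrel→Machine M2 (25 min) — total 73+72+28+25 = 198 min.
Column-greedy (each machine in turn goes to its cheapest remaining job) gives 265 min, worse by 67.
Next-best assignment: Brightly→Machine M6, Summit→Machine M2, Apex→Machine M3, Kestrel→Machine M4 = 214 min.
Swapping Brightly↔Summit (Brightly→Machine M6 66 min, Summit→Machine M4 146 min) adds 67.
Checked against all permutations: 198 min is optimal.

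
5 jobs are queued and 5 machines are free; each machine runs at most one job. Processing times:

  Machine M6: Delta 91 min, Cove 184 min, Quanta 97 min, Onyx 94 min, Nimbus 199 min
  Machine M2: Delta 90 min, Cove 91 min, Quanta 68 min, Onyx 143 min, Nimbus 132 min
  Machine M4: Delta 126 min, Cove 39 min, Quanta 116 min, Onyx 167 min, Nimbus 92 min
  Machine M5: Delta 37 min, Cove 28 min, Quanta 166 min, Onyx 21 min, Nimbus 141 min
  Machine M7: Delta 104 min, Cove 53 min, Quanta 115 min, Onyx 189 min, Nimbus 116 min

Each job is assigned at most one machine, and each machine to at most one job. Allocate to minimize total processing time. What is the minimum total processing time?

Optimal: Delta→Machine M6 (91 min), Cove→Machine M7 (53 min), Quanta→Machine M2 (68 min), Onyx→Machine M5 (21 min), Nimbus→Machine M4 (92 min) — total 91+53+68+21+92 = 325 min.
Row-greedy (each job in turn takes its cheapest remaining machine) gives 354 min, worse by 29.
No other one-to-one assignment undercuts 325 min.

Minimum total: 325 min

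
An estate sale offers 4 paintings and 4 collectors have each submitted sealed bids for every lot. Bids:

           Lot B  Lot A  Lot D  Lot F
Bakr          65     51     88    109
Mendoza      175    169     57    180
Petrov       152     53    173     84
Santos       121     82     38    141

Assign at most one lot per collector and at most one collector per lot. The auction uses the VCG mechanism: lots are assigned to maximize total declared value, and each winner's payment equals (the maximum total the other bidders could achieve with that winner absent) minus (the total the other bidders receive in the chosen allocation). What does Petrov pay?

Petrov pays $5.

Efficient allocation: Bakr→Lot F ($109), Mendoza→Lot A ($169), Petrov→Lot D ($173), Santos→Lot B ($121); total welfare W = $572.
Petrov receives Lot D at value $173, so the others get W − 173 = $399.
Without Petrov: best allocation of the remaining 3 bidders over all 4 lots is Bakr→Lot D ($88), Mendoza→Lot B ($175), Santos→Lot F ($141), total $404.
VCG payment = (others' best without Petrov) − (others' welfare with Petrov) = 404 − 399 = $5.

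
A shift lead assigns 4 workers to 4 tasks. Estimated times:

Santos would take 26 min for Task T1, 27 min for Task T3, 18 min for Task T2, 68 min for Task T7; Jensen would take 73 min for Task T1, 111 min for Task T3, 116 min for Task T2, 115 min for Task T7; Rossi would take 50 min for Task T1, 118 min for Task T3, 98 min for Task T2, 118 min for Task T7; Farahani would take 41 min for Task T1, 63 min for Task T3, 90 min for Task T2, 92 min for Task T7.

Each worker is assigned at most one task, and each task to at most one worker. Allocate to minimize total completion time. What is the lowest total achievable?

Treat this as an assignment problem: match each worker to one task.
Optimal: Santos→Task T2 (18 min), Jensen→Task T7 (115 min), Rossi→Task T1 (50 min), Farahani→Task T3 (63 min) — total 18+115+50+63 = 246 min.
Min-entry greedy (repeatedly take the single cheapest remaining cell) gives 288 min, worse by 42.

Minimum total: 246 min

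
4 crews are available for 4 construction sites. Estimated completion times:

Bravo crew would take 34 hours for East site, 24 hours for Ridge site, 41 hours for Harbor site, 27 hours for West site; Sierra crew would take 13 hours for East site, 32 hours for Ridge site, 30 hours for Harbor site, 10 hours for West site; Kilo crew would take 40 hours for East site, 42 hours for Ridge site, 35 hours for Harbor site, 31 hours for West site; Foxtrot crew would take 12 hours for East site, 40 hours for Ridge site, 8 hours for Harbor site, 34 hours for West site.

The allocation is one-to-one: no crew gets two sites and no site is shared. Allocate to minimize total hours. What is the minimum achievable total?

This is a one-to-one assignment (minimum-cost bipartite matching).
Optimal: Bravo crew→Ridge site (24 hours), Sierra crew→East site (13 hours), Kilo crew→West site (31 hours), Foxtrot crew→Harbor site (8 hours) — total 24+13+31+8 = 76 hours.
Row-greedy (each crew in turn takes its cheapest remaining site) gives 81 hours, worse by 5.
Next-best assignment: Bravo crew→Ridge site, Sierra crew→West site, Kilo crew→Harbor site, Foxtrot crew→East site = 81 hours.
Swapping Foxtrot crew↔Bravo crew (Foxtrot crew→Ridge site 40 hours, Bravo crew→Harbor site 41 hours) adds 49.
Checked against all permutations: 76 hours is optimal.

Min total: 76 hours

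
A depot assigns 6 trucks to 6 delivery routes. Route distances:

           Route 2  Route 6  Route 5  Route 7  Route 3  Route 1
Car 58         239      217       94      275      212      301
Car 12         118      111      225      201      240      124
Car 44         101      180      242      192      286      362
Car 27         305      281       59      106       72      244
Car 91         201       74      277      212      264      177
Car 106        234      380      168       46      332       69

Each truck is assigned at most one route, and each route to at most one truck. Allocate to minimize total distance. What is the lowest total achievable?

Optimal: Car 58→Route 5 (94 km), Car 12→Route 1 (124 km), Car 44→Route 2 (101 km), Car 27→Route 3 (72 km), Car 91→Route 6 (74 km), Car 106→Route 7 (46 km) — total 94+124+101+72+74+46 = 511 km.
Row-greedy (each truck in turn takes its cheapest remaining route) gives 601 km, worse by 90.
Swapping Car 12↔Car 91 (Car 12→Route 6 111 km, Car 91→Route 1 177 km) adds 90.

Minimum total: 511 km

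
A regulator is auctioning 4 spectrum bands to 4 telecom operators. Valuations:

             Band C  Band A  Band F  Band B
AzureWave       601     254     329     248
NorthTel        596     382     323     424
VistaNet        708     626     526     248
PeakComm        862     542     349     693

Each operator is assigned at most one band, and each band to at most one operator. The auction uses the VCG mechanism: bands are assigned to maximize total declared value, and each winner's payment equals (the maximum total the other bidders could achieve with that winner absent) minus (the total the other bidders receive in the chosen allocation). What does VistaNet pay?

Efficient allocation: AzureWave→Band F ($329M), NorthTel→Band C ($596M), VistaNet→Band A ($626M), PeakComm→Band B ($693M); total welfare W = $2244M.
VistaNet receives Band A at value $626M, so the others get W − 626 = $1618M.
Without VistaNet: best allocation of the remaining 3 bidders over all 4 bands is AzureWave→Band C ($601M), NorthTel→Band A ($382M), PeakComm→Band B ($693M), total $1676M.
VCG payment = (others' best without VistaNet) − (others' welfare with VistaNet) = 1676 − 1618 = $58M.

VistaNet pays $58M.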